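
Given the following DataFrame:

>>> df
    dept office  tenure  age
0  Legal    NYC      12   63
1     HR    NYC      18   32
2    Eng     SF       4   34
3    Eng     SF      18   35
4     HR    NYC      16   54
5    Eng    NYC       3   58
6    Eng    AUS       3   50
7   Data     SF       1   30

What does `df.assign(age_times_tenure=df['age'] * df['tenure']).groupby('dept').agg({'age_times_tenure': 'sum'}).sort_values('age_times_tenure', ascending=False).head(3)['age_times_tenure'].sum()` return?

add column age_times_tenure = df['age'] * df['tenure']:
    dept office  tenure  age  age_times_tenure
0  Legal    NYC      12   63               756
1     HR    NYC      18   32               576
2    Eng     SF       4   34               136
3    Eng     SF      18   35               630
4     HR    NYC      16   54               864
5    Eng    NYC       3   58               174
6    Eng    AUS       3   50               150
7   Data     SF       1   30                30
group by dept, sum of age_times_tenure:
       age_times_tenure
dept                   
Data                 30
Eng                1090
HR                 1440
Legal               756
sort by age_times_tenure descending:
       age_times_tenure
dept                   
HR                 1440
Eng                1090
Legal               756
Data                 30
take first 3 rows:
       age_times_tenure
dept                   
HR                 1440
Eng                1090
Legal               756

3286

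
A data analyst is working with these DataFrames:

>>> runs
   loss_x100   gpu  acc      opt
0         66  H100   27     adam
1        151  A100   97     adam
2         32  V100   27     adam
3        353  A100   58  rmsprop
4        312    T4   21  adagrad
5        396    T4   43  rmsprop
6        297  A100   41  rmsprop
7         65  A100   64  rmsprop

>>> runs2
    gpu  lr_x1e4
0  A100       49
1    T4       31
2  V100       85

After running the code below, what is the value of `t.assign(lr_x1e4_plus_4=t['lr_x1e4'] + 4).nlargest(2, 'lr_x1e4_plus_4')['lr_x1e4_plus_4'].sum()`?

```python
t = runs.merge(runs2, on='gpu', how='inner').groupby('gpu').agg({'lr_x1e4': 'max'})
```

142

merge on 'gpu' (how='inner') → 7 rows:
   loss_x100   gpu  acc      opt  lr_x1e4
0        151  A100   97     adam       49
1         32  V100   27     adam       85
2        353  A100   58  rmsprop       49
3        312    T4   21  adagrad       31
4        396    T4   43  rmsprop       31
5        297  A100   41  rmsprop       49
6         65  A100   64  rmsprop       49
group by gpu, max of lr_x1e4:
      lr_x1e4
gpu          
A100       49
T4         31
V100       85
add column lr_x1e4_plus_4 = t['lr_x1e4'] + 4:
      lr_x1e4  lr_x1e4_plus_4
gpu                          
A100       49              53
T4         31              35
V100       85              89
take 2 rows with largest lr_x1e4_plus_4:
      lr_x1e4  lr_x1e4_plus_4
gpu                          
V100       85              89
A100       49              53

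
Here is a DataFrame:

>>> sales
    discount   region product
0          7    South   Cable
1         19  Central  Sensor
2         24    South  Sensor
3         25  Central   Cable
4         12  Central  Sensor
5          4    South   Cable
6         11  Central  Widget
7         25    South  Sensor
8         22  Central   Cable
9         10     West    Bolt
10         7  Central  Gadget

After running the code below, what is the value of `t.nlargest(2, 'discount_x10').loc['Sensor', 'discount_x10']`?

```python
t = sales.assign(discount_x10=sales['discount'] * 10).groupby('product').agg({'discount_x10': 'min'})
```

add column discount_x10 = sales['discount'] * 10:
    discount   region product  discount_x10
0          7    South   Cable            70
1         19  Central  Sensor           190
2         24    South  Sensor           240
3         25  Central   Cable           250
4         12  Central  Sensor           120
5          4    South   Cable            40
6         11  Central  Widget           110
7         25    South  Sensor           250
8         22  Central   Cable           220
9         10     West    Bolt           100
10         7  Central  Gadget            70
group by product, min of discount_x10:
         discount_x10
product              
Bolt              100
Cable              40
Gadget             70
Sensor            120
Widget            110
take 2 rows with largest discount_x10:
         discount_x10
product              
Sensor            120
Widget            110
So loc['Sensor', 'discount_x10'] = 120.

120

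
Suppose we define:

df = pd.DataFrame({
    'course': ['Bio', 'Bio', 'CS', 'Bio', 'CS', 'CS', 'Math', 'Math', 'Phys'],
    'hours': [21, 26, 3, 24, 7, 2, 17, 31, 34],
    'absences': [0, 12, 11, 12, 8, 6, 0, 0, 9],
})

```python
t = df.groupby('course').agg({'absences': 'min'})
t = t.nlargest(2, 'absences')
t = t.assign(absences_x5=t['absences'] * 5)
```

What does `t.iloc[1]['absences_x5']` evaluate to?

30

group by course, min of absences:
        absences
course          
Bio            0
CS             6
Math           0
Phys           9
take 2 rows with largest absences:
        absences
course          
Phys           9
CS             6
add column absences_x5 = t['absences'] * 5:
        absences  absences_x5
course                       
Phys           9           45
CS             6           30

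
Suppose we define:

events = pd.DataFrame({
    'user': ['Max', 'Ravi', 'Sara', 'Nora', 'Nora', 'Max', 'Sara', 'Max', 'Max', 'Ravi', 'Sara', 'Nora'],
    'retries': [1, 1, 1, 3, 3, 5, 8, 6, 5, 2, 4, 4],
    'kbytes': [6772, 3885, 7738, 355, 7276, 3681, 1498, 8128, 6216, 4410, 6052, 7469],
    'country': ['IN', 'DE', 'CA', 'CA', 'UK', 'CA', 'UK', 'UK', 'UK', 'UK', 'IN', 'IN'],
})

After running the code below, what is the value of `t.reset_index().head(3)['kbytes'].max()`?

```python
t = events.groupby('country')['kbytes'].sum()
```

group by country, sum of kbytes:
country
CA    11774
DE     3885
IN    20293
UK    27528
Name: kbytes, dtype: int64
reset_index():
  country  kbytes
0      CA   11774
1      DE    3885
2      IN   20293
3      UK   27528
take first 3 rows:
  country  kbytes
0      CA   11774
1      DE    3885
2      IN   20293
Taking the max of column 'kbytes' gives 20293.

20293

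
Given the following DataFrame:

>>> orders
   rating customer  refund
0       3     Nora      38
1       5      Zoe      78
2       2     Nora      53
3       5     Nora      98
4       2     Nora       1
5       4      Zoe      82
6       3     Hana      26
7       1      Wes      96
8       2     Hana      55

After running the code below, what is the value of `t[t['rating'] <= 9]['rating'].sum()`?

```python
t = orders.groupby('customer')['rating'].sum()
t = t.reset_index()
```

15

group by customer, sum of rating:
customer
Hana     5
Nora    12
Wes      1
Zoe      9
Name: rating, dtype: int64
reset_index():
  customer  rating
0     Hana       5
1     Nora      12
2      Wes       1
3      Zoe       9
filter rows where rating <= 9:
  customer  rating
0     Hana       5
2      Wes       1
3      Zoe       9
Then the sum of column 'rating': 15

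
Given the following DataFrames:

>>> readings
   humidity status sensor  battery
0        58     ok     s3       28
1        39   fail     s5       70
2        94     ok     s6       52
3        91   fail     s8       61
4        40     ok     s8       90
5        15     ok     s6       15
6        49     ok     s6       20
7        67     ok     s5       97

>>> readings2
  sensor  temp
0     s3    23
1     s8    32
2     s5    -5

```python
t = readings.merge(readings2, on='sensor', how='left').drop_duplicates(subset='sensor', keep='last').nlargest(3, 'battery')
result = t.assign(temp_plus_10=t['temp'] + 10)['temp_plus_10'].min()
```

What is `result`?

5.0

merge on 'sensor' (how='left') → 8 rows:
   humidity status sensor  battery  temp
0        58     ok     s3       28  23.0
1        39   fail     s5       70  -5.0
2        94     ok     s6       52   NaN
3        91   fail     s8       61  32.0
4        40     ok     s8       90  32.0
5        15     ok     s6       15   NaN
6        49     ok     s6       20   NaN
7        67     ok     s5       97  -5.0
drop duplicate sensor (keep=last):
   humidity status sensor  battery  temp
0        58     ok     s3       28  23.0
4        40     ok     s8       90  32.0
6        49     ok     s6       20   NaN
7        67     ok     s5       97  -5.0
take 3 rows with largest battery:
   humidity status sensor  battery  temp
7        67     ok     s5       97  -5.0
4        40     ok     s8       90  32.0
0        58     ok     s3       28  23.0
add column temp_plus_10 = t['temp'] + 10:
   humidity status sensor  battery  temp  temp_plus_10
7        67     ok     s5       97  -5.0           5.0
4        40     ok     s8       90  32.0          42.0
0        58     ok     s3       28  23.0          33.0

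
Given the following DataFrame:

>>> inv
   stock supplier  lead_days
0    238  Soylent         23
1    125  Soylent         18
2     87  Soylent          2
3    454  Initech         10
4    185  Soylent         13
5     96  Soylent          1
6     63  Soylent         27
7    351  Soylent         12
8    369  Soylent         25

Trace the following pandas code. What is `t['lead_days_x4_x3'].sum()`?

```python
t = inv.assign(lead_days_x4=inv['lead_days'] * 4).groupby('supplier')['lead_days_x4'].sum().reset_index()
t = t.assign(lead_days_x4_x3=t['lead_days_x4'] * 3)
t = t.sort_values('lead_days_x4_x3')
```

add column lead_days_x4 = inv['lead_days'] * 4:
   stock supplier  lead_days  lead_days_x4
0    238  Soylent         23            92
1    125  Soylent         18            72
2     87  Soylent          2             8
3    454  Initech         10            40
4    185  Soylent         13            52
5     96  Soylent          1             4
6     63  Soylent         27           108
7    351  Soylent         12            48
8    369  Soylent         25           100
group by supplier, sum of lead_days_x4:
supplier
Initech     40
Soylent    484
Name: lead_days_x4, dtype: int64
reset_index():
  supplier  lead_days_x4
0  Initech            40
1  Soylent           484
add column lead_days_x4_x3 = t['lead_days_x4'] * 3:
  supplier  lead_days_x4  lead_days_x4_x3
0  Initech            40              120
1  Soylent           484             1452
sort by lead_days_x4_x3:
  supplier  lead_days_x4  lead_days_x4_x3
0  Initech            40              120
1  Soylent           484             1452
Hence 1572.

1572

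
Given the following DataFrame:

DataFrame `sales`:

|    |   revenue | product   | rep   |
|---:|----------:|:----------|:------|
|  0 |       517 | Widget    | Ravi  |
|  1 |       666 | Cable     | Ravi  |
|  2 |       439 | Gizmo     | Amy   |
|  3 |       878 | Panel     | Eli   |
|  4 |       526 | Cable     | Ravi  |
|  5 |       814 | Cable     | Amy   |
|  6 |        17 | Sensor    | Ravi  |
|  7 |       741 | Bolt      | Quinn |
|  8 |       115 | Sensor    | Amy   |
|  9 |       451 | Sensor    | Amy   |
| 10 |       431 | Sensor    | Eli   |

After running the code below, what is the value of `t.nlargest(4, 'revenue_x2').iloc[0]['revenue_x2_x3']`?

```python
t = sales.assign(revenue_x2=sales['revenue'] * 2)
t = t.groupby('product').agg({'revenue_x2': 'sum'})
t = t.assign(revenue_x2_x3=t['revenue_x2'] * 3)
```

12036

add column revenue_x2 = sales['revenue'] * 2:
    revenue product    rep  revenue_x2
0       517  Widget   Ravi        1034
1       666   Cable   Ravi        1332
2       439   Gizmo    Amy         878
3       878   Panel    Eli        1756
4       526   Cable   Ravi        1052
5       814   Cable    Amy        1628
6        17  Sensor   Ravi          34
7       741    Bolt  Quinn        1482
8       115  Sensor    Amy         230
9       451  Sensor    Amy         902
10      431  Sensor    Eli         862
group by product, sum of revenue_x2:
         revenue_x2
product            
Bolt           1482
Cable          4012
Gizmo           878
Panel          1756
Sensor         2028
Widget         1034
add column revenue_x2_x3 = t['revenue_x2'] * 3:
         revenue_x2  revenue_x2_x3
product                           
Bolt           1482           4446
Cable          4012          12036
Gizmo           878           2634
Panel          1756           5268
Sensor         2028           6084
Widget         1034           3102
take 4 rows with largest revenue_x2:
         revenue_x2  revenue_x2_x3
product                           
Cable          4012          12036
Sensor         2028           6084
Panel          1756           5268
Bolt           1482           4446
So iloc[0]['revenue_x2_x3'] = 12036.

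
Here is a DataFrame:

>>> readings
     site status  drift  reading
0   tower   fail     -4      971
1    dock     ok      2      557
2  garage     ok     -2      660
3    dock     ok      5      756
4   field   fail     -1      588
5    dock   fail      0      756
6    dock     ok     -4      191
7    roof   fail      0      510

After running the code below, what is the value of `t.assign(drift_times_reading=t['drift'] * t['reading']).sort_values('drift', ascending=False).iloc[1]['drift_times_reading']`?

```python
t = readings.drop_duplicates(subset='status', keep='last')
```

drop duplicate status (keep=last):
   site status  drift  reading
6  dock     ok     -4      191
7  roof   fail      0      510
add column drift_times_reading = t['drift'] * t['reading']:
   site status  drift  reading  drift_times_reading
6  dock     ok     -4      191                 -764
7  roof   fail      0      510                    0
sort by drift descending:
   site status  drift  reading  drift_times_reading
7  roof   fail      0      510                    0
6  dock     ok     -4      191                 -764
So iloc[1]['drift_times_reading'] = -764.

-764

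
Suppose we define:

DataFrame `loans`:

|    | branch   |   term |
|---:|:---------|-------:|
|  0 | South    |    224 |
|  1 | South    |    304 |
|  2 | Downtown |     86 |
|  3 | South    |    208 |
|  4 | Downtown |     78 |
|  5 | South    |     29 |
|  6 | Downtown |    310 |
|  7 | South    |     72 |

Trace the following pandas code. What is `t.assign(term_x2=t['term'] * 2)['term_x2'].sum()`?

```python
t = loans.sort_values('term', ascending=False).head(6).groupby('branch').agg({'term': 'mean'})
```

sort by term descending:
     branch  term
6  Downtown   310
1     South   304
0     South   224
3     South   208
2  Downtown    86
4  Downtown    78
7     South    72
5     South    29
take first 6 rows:
     branch  term
6  Downtown   310
1     South   304
0     South   224
3     South   208
2  Downtown    86
4  Downtown    78
group by branch, mean of term:
                term
branch              
Downtown  158.000000
South     245.333333
add column term_x2 = t['term'] * 2:
                term     term_x2
branch                          
Downtown  158.000000  316.000000
South     245.333333  490.666667

806.666666667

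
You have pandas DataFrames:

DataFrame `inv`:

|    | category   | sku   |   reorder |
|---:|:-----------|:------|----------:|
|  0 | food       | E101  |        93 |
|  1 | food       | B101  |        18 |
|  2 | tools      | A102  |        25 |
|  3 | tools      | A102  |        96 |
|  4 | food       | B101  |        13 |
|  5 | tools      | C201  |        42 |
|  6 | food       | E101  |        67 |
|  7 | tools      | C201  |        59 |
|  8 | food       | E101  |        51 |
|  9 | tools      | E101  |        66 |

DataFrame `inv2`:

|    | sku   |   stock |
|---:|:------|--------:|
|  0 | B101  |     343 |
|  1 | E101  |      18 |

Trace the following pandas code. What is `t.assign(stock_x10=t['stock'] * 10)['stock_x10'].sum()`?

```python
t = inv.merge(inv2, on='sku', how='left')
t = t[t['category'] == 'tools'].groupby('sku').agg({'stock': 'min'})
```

merge on 'sku' (how='left') → 10 rows:
  category   sku  reorder  stock
0     food  E101       93   18.0
1     food  B101       18  343.0
2    tools  A102       25    NaN
3    tools  A102       96    NaN
4     food  B101       13  343.0
5    tools  C201       42    NaN
6     food  E101       67   18.0
7    tools  C201       59    NaN
8     food  E101       51   18.0
9    tools  E101       66   18.0
filter rows where category == 'tools':
  category   sku  reorder  stock
2    tools  A102       25    NaN
3    tools  A102       96    NaN
5    tools  C201       42    NaN
7    tools  C201       59    NaN
9    tools  E101       66   18.0
group by sku, min of stock:
      stock
sku        
A102    NaN
C201    NaN
E101   18.0
add column stock_x10 = t['stock'] * 10:
      stock  stock_x10
sku                   
A102    NaN        NaN
C201    NaN        NaN
E101   18.0      180.0

180.0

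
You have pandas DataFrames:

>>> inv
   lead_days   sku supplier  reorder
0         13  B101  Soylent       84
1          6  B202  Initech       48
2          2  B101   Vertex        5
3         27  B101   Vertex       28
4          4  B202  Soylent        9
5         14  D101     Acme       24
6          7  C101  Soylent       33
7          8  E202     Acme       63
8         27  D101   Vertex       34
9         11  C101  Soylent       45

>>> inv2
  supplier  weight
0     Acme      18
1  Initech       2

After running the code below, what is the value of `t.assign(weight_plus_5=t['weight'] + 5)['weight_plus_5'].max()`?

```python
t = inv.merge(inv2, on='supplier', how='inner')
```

23

merge on 'supplier' (how='inner') → 3 rows:
   lead_days   sku supplier  reorder  weight
0          6  B202  Initech       48       2
1         14  D101     Acme       24      18
2          8  E202     Acme       63      18
add column weight_plus_5 = t['weight'] + 5:
   lead_days   sku supplier  reorder  weight  weight_plus_5
0          6  B202  Initech       48       2              7
1         14  D101     Acme       24      18             23
2          8  E202     Acme       63      18             23
Taking the max of column 'weight_plus_5' gives 23.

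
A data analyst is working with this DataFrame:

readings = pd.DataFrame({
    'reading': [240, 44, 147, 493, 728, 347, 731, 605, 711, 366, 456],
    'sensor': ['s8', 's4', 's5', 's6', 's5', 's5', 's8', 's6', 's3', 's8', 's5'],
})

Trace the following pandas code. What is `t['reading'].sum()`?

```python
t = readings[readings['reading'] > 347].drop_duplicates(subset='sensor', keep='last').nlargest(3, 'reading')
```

filter rows where reading > 347:
    reading sensor
3       493     s6
4       728     s5
6       731     s8
7       605     s6
8       711     s3
9       366     s8
10      456     s5
drop duplicate sensor (keep=last):
    reading sensor
7       605     s6
8       711     s3
9       366     s8
10      456     s5
take 3 rows with largest reading:
    reading sensor
8       711     s3
7       605     s6
10      456     s5

1772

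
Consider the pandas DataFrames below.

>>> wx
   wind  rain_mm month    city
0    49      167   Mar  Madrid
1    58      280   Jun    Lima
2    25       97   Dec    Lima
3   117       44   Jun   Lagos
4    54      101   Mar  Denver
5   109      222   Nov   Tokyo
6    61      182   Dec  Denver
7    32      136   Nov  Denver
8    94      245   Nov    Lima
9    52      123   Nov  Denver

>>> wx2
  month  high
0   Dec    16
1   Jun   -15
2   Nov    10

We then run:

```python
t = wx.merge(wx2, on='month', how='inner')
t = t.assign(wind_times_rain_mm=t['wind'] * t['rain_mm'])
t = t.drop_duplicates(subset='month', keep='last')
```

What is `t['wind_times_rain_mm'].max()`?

merge on 'month' (how='inner') → 8 rows:
   wind  rain_mm month    city  high
0    58      280   Jun    Lima   -15
1    25       97   Dec    Lima    16
2   117       44   Jun   Lagos   -15
3   109      222   Nov   Tokyo    10
4    61      182   Dec  Denver    16
5    32      136   Nov  Denver    10
6    94      245   Nov    Lima    10
7    52      123   Nov  Denver    10
add column wind_times_rain_mm = t['wind'] * t['rain_mm']:
   wind  rain_mm month    city  high  wind_times_rain_mm
0    58      280   Jun    Lima   -15               16240
1    25       97   Dec    Lima    16                2425
2   117       44   Jun   Lagos   -15                5148
3   109      222   Nov   Tokyo    10               24198
4    61      182   Dec  Denver    16               11102
5    32      136   Nov  Denver    10                4352
6    94      245   Nov    Lima    10               23030
7    52      123   Nov  Denver    10                6396
drop duplicate month (keep=last):
   wind  rain_mm month    city  high  wind_times_rain_mm
2   117       44   Jun   Lagos   -15                5148
4    61      182   Dec  Denver    16               11102
7    52      123   Nov  Denver    10                6396
Reading off the max of column 'wind_times_rain_mm', we get 11102.

11102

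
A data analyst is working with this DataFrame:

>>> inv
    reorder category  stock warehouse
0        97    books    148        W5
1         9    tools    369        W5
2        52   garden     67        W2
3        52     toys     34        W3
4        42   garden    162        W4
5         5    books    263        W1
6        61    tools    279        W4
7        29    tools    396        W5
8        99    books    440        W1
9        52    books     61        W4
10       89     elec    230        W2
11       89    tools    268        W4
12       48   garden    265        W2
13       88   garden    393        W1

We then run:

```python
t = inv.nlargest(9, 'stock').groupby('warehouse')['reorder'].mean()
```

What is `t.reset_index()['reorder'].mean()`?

56.625

take 9 rows with largest stock:
    reorder category  stock warehouse
8        99    books    440        W1
7        29    tools    396        W5
13       88   garden    393        W1
1         9    tools    369        W5
6        61    tools    279        W4
11       89    tools    268        W4
12       48   garden    265        W2
5         5    books    263        W1
10       89     elec    230        W2
group by warehouse, mean of reorder:
warehouse
W1    64.0
W2    68.5
W4    75.0
W5    19.0
Name: reorder, dtype: float64
reset_index():
  warehouse  reorder
0        W1     64.0
1        W2     68.5
2        W4     75.0
3        W5     19.0
Reading off the mean of column 'reorder', we get 56.625.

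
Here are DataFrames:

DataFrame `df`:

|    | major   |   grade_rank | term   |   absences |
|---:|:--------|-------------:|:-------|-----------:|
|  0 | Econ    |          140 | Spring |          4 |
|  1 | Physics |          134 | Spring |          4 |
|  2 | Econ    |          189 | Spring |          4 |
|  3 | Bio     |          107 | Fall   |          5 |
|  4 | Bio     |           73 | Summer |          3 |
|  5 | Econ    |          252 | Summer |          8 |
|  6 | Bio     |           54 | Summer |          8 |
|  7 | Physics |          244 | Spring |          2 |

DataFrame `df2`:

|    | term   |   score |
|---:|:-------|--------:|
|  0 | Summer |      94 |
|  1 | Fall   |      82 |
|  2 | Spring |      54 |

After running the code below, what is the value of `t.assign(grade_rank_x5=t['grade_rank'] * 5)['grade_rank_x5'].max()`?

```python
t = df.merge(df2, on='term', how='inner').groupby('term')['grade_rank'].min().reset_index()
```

merge on 'term' (how='inner') → 8 rows:
     major  grade_rank    term  absences  score
0     Econ         140  Spring         4     54
1  Physics         134  Spring         4     54
2     Econ         189  Spring         4     54
3      Bio         107    Fall         5     82
4      Bio          73  Summer         3     94
5     Econ         252  Summer         8     94
6      Bio          54  Summer         8     94
7  Physics         244  Spring         2     54
group by term, min of grade_rank:
term
Fall      107
Spring    134
Summer     54
Name: grade_rank, dtype: int64
reset_index():
     term  grade_rank
0    Fall         107
1  Spring         134
2  Summer          54
add column grade_rank_x5 = t['grade_rank'] * 5:
     term  grade_rank  grade_rank_x5
0    Fall         107            535
1  Spring         134            670
2  Summer          54            270
Reading off the max of column 'grade_rank_x5', we get 670.

670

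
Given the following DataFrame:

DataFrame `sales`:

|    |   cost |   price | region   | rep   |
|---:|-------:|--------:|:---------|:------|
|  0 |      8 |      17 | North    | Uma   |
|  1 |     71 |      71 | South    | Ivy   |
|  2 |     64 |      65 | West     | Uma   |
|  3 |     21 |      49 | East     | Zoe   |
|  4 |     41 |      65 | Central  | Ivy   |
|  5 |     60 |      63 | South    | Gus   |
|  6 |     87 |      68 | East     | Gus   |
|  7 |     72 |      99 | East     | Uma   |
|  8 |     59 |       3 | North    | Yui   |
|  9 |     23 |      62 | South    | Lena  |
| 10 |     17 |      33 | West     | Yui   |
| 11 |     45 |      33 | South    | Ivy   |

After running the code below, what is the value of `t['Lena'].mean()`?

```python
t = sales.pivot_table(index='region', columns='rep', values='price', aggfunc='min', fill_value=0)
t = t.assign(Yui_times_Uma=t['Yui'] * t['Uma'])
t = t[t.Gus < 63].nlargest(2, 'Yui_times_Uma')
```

0.0

pivot: rows=region, cols=rep, min(price):
rep      Gus  Ivy  Lena  Uma  Yui  Zoe
region                                
Central    0   65     0    0    0    0
East      68    0     0   99    0   49
North      0    0     0   17    3    0
South     63   33    62    0    0    0
West       0    0     0   65   33    0
add column Yui_times_Uma = t['Yui'] * t['Uma']:
rep      Gus  Ivy  Lena  Uma  Yui  Zoe  Yui_times_Uma
region                                               
Central    0   65     0    0    0    0              0
East      68    0     0   99    0   49              0
North      0    0     0   17    3    0             51
South     63   33    62    0    0    0              0
West       0    0     0   65   33    0           2145
filter rows where Gus < 63:
rep      Gus  Ivy  Lena  Uma  Yui  Zoe  Yui_times_Uma
region                                               
Central    0   65     0    0    0    0              0
North      0    0     0   17    3    0             51
West       0    0     0   65   33    0           2145
take 2 rows with largest Yui_times_Uma:
rep     Gus  Ivy  Lena  Uma  Yui  Zoe  Yui_times_Uma
region                                              
West      0    0     0   65   33    0           2145
North     0    0     0   17    3    0             51
So mean() = 0.0.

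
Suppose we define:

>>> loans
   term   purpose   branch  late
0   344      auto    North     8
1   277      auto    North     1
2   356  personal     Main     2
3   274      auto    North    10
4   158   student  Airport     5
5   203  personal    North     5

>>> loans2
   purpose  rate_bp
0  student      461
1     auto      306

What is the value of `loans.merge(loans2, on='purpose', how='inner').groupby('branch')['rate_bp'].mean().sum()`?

merge on 'purpose' (how='inner') → 4 rows:
   term  purpose   branch  late  rate_bp
0   344     auto    North     8      306
1   277     auto    North     1      306
2   274     auto    North    10      306
3   158  student  Airport     5      461
group by branch, mean of rate_bp:
branch
Airport    461.0
North      306.0
Name: rate_bp, dtype: float64
Then the sum of the resulting series: 767.0

767.0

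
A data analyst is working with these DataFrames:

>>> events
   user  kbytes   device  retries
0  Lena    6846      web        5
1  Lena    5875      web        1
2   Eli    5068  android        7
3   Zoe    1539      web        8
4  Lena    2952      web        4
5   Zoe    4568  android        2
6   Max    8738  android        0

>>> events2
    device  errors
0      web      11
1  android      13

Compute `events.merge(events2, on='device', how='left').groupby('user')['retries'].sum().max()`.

10

merge on 'device' (how='left') → 7 rows:
   user  kbytes   device  retries  errors
0  Lena    6846      web        5      11
1  Lena    5875      web        1      11
2   Eli    5068  android        7      13
3   Zoe    1539      web        8      11
4  Lena    2952      web        4      11
5   Zoe    4568  android        2      13
6   Max    8738  android        0      13
group by user, sum of retries:
user
Eli      7
Lena    10
Max      0
Zoe     10
Name: retries, dtype: int64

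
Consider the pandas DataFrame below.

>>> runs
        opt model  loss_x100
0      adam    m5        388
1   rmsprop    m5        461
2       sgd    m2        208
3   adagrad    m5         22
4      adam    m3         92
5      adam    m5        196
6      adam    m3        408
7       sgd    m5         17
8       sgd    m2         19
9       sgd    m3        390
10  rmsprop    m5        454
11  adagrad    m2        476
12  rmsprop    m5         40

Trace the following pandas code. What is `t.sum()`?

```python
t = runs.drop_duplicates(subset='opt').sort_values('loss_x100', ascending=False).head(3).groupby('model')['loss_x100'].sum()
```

1057

drop duplicate opt (keep=first):
       opt model  loss_x100
0     adam    m5        388
1  rmsprop    m5        461
2      sgd    m2        208
3  adagrad    m5         22
sort by loss_x100 descending:
       opt model  loss_x100
1  rmsprop    m5        461
0     adam    m5        388
2      sgd    m2        208
3  adagrad    m5         22
take first 3 rows:
       opt model  loss_x100
1  rmsprop    m5        461
0     adam    m5        388
2      sgd    m2        208
group by model, sum of loss_x100:
model
m2    208
m5    849
Name: loss_x100, dtype: int64
Finally, sum of the resulting series = 1057.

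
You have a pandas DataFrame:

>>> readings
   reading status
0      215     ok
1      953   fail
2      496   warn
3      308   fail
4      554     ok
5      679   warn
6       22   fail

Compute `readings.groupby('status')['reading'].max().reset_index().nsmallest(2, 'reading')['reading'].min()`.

group by status, max of reading:
status
fail    953
ok      554
warn    679
Name: reading, dtype: int64
reset_index():
  status  reading
0   fail      953
1     ok      554
2   warn      679
take 2 rows with smallest reading:
  status  reading
1     ok      554
2   warn      679
The min of column 'reading' is 554.

554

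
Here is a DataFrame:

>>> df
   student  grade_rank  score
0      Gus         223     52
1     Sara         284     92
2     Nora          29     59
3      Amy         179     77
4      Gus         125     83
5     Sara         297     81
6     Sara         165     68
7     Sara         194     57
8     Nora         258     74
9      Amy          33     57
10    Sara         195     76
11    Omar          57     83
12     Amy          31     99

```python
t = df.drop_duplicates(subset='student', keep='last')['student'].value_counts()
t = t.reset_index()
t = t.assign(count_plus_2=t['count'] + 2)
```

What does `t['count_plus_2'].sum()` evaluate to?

drop duplicate student (keep=last):
   student  grade_rank  score
4      Gus         125     83
8     Nora         258     74
10    Sara         195     76
11    Omar          57     83
12     Amy          31     99
value_counts of student:
student
Gus     1
Nora    1
Sara    1
Omar    1
Amy     1
Name: count, dtype: int64
reset_index():
  student  count
0     Gus      1
1    Nora      1
2    Sara      1
3    Omar      1
4     Amy      1
add column count_plus_2 = t['count'] + 2:
  student  count  count_plus_2
0     Gus      1             3
1    Nora      1             3
2    Sara      1             3
3    Omar      1             3
4     Amy      1             3
Taking the sum of column 'count_plus_2' gives 15.

15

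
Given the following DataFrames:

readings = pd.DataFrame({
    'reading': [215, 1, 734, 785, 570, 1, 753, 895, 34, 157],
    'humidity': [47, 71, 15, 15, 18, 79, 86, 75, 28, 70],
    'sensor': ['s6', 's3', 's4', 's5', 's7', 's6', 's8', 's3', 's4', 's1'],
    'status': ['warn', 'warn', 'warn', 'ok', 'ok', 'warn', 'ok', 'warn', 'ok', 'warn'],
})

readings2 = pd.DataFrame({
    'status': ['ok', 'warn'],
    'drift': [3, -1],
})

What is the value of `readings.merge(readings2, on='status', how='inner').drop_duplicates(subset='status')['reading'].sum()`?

merge on 'status' (how='inner') → 10 rows:
   reading  humidity sensor status  drift
0      215        47     s6   warn     -1
1        1        71     s3   warn     -1
2      734        15     s4   warn     -1
3      785        15     s5     ok      3
4      570        18     s7     ok      3
5        1        79     s6   warn     -1
6      753        86     s8     ok      3
7      895        75     s3   warn     -1
8       34        28     s4     ok      3
9      157        70     s1   warn     -1
drop duplicate status (keep=first):
   reading  humidity sensor status  drift
0      215        47     s6   warn     -1
3      785        15     s5     ok      3
Taking the sum of column 'reading' gives 1000.

1000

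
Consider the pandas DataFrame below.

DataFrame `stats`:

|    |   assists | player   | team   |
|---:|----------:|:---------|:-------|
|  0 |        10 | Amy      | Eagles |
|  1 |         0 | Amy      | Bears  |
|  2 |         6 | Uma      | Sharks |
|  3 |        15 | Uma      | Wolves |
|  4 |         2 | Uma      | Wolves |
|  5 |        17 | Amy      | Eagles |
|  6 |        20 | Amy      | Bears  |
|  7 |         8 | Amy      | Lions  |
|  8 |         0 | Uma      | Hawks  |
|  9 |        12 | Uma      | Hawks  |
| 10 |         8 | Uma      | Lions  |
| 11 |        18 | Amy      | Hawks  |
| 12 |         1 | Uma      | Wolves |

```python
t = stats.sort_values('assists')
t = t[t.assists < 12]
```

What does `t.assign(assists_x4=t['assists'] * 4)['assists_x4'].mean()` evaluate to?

17.5

sort by assists:
    assists player    team
1         0    Amy   Bears
8         0    Uma   Hawks
12        1    Uma  Wolves
4         2    Uma  Wolves
2         6    Uma  Sharks
7         8    Amy   Lions
10        8    Uma   Lions
0        10    Amy  Eagles
9        12    Uma   Hawks
3        15    Uma  Wolves
5        17    Amy  Eagles
11       18    Amy   Hawks
6        20    Amy   Bears
filter rows where assists < 12:
    assists player    team
1         0    Amy   Bears
8         0    Uma   Hawks
12        1    Uma  Wolves
4         2    Uma  Wolves
2         6    Uma  Sharks
7         8    Amy   Lions
10        8    Uma   Lions
0        10    Amy  Eagles
add column assists_x4 = t['assists'] * 4:
    assists player    team  assists_x4
1         0    Amy   Bears           0
8         0    Uma   Hawks           0
12        1    Uma  Wolves           4
4         2    Uma  Wolves           8
2         6    Uma  Sharks          24
7         8    Amy   Lions          32
10        8    Uma   Lions          32
0        10    Amy  Eagles          40
Finally, mean of column 'assists_x4' = 17.5.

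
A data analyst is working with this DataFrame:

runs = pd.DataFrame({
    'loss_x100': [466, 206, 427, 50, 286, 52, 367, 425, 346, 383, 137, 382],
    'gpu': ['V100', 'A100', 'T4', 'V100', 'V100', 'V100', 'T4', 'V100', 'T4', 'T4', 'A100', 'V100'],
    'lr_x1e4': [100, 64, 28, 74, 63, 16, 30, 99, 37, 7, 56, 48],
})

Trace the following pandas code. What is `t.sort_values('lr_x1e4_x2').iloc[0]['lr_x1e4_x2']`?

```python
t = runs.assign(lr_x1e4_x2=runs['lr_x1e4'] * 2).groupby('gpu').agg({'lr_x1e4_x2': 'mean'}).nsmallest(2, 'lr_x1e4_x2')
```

add column lr_x1e4_x2 = runs['lr_x1e4'] * 2:
    loss_x100   gpu  lr_x1e4  lr_x1e4_x2
0         466  V100      100         200
1         206  A100       64         128
2         427    T4       28          56
3          50  V100       74         148
4         286  V100       63         126
5          52  V100       16          32
6         367    T4       30          60
7         425  V100       99         198
8         346    T4       37          74
9         383    T4        7          14
10        137  A100       56         112
11        382  V100       48          96
group by gpu, mean of lr_x1e4_x2:
      lr_x1e4_x2
gpu             
A100  120.000000
T4     51.000000
V100  133.333333
take 2 rows with smallest lr_x1e4_x2:
      lr_x1e4_x2
gpu             
T4          51.0
A100       120.0
sort by lr_x1e4_x2:
      lr_x1e4_x2
gpu             
T4          51.0
A100       120.0
value at position 0, column 'lr_x1e4_x2' → 51.0

51.0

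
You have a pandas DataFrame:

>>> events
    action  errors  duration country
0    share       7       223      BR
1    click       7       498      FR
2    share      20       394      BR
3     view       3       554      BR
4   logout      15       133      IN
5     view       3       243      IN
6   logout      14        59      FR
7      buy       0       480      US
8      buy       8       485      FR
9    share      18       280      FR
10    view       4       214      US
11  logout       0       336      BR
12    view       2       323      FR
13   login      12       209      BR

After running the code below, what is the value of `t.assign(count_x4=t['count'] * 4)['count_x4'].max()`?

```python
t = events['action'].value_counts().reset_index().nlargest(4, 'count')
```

value_counts of action:
action
view      4
share     3
logout    3
buy       2
click     1
login     1
Name: count, dtype: int64
reset_index():
   action  count
0    view      4
1   share      3
2  logout      3
3     buy      2
4   click      1
5   login      1
take 4 rows with largest count:
   action  count
0    view      4
1   share      3
2  logout      3
3     buy      2
add column count_x4 = t['count'] * 4:
   action  count  count_x4
0    view      4        16
1   share      3        12
2  logout      3        12
3     buy      2         8
Hence 16.

16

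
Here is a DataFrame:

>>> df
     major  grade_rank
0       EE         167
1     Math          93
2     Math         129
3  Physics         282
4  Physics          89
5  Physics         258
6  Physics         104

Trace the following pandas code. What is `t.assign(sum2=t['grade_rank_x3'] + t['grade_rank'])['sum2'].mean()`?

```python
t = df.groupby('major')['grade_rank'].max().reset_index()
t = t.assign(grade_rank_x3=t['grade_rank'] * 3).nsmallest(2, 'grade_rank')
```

592.0

group by major, max of grade_rank:
major
EE         167
Math       129
Physics    282
Name: grade_rank, dtype: int64
reset_index():
     major  grade_rank
0       EE         167
1     Math         129
2  Physics         282
add column grade_rank_x3 = t['grade_rank'] * 3:
     major  grade_rank  grade_rank_x3
0       EE         167            501
1     Math         129            387
2  Physics         282            846
take 2 rows with smallest grade_rank:
  major  grade_rank  grade_rank_x3
1  Math         129            387
0    EE         167            501
add column sum2 = t['grade_rank_x3'] + t['grade_rank']:
  major  grade_rank  grade_rank_x3  sum2
1  Math         129            387   516
0    EE         167            501   668
Finally, mean of column 'sum2' = 592.0.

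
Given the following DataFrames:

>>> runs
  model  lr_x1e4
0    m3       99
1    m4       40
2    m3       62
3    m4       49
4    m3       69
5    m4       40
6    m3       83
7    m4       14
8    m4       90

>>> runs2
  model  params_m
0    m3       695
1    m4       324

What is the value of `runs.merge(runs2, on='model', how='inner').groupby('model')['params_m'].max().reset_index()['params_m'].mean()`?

509.5

merge on 'model' (how='inner') → 9 rows:
  model  lr_x1e4  params_m
0    m3       99       695
1    m4       40       324
2    m3       62       695
3    m4       49       324
4    m3       69       695
5    m4       40       324
6    m3       83       695
7    m4       14       324
8    m4       90       324
group by model, max of params_m:
model
m3    695
m4    324
Name: params_m, dtype: int64
reset_index():
  model  params_m
0    m3       695
1    m4       324
mean of column 'params_m' → 509.5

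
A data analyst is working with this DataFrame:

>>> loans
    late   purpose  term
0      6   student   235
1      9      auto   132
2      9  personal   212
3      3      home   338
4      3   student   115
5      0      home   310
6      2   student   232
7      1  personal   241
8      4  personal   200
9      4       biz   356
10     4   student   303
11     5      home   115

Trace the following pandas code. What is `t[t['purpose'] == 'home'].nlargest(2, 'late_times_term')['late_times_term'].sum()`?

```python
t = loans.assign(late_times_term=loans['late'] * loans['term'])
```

1589

add column late_times_term = loans['late'] * loans['term']:
    late   purpose  term  late_times_term
0      6   student   235             1410
1      9      auto   132             1188
2      9  personal   212             1908
3      3      home   338             1014
4      3   student   115              345
5      0      home   310                0
6      2   student   232              464
7      1  personal   241              241
8      4  personal   200              800
9      4       biz   356             1424
10     4   student   303             1212
11     5      home   115              575
filter rows where purpose == 'home':
    late purpose  term  late_times_term
3      3    home   338             1014
5      0    home   310                0
11     5    home   115              575
take 2 rows with largest late_times_term:
    late purpose  term  late_times_term
3      3    home   338             1014
11     5    home   115              575
Taking the sum of column 'late_times_term' gives 1589.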